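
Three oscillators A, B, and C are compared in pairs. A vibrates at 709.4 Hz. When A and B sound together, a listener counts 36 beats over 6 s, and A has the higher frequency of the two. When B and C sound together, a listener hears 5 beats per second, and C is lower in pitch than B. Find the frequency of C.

698.4 Hz

A–B: Beat frequency = 36/6 = 6 Hz.
B is below A, so f_B = 709.4 − 6 = 703.4 Hz.
C is below B, so f_C = 703.4 − 5 = 698.4 Hz.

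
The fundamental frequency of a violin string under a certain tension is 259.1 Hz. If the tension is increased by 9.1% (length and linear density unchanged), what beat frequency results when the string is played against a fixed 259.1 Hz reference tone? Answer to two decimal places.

11.53 Hz

For a string, f ∝ √T, so the new frequency is 259.1·√1.091 = 270.6324 Hz.
f_beat = |270.6324 − 259.1| = 11.53 Hz.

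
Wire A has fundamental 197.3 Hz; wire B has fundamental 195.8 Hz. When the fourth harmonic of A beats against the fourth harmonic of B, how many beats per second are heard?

6.0 Hz

Fourth harmonic of the first: 4·197.3 = 789.2 Hz.
Fourth harmonic of the second: 4·195.8 = 783.2 Hz.
f_beat = |789.2 − 783.2| = 6.0 Hz.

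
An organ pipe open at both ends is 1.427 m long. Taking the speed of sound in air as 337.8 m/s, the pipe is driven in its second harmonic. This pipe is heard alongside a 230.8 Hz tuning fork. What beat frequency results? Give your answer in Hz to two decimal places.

Open pipe: f_n = n·v/(2L) = 2·337.8/(2·1.427) = 236.7204 Hz.
f_beat = |236.7204 − 230.8| = 5.92 Hz.

5.92 Hz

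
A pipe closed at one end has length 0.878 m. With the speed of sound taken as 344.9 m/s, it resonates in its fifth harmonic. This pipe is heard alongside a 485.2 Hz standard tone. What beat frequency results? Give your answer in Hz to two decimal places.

Closed pipe (odd harmonics): f_n = n·v/(4L) = 5·344.9/(4·0.878) = 491.0308 Hz.
f_beat = |491.0308 − 485.2| = 5.83 Hz.

5.83 Hz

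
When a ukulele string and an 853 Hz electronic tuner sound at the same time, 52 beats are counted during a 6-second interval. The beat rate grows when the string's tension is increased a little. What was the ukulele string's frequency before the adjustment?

861.6667 Hz

Beat frequency = 52/6 = 8.6667 Hz.
|f − 853| = 8.6667, so the ukulele string was at either 844.3333 Hz or 861.6667 Hz.
Higher tension means higher frequency; the adjustment raises the ukulele string's frequency.
The beat rate rose, so the adjustment moved the ukulele string further from 853 Hz — it was already above the reference.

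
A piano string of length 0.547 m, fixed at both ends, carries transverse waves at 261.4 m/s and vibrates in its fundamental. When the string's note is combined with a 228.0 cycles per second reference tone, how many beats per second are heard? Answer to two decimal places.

For a string fixed at both ends, f_n = n·v/(2L) = 1·261.4/(2·0.547) = 238.9397 Hz.
f_beat = |238.9397 − 228.0| = 10.94 Hz.

10.94 Hz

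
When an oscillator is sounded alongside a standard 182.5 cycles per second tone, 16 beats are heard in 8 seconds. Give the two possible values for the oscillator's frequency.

180.5 Hz or 184.5 Hz

Beat frequency = 16/8 = 2 Hz.
|f − 182.5| = 2, so f = 182.5 ± 2.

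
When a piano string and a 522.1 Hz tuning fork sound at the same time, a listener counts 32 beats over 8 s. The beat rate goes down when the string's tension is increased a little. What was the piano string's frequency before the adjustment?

Beat frequency = 32/8 = 4 Hz.
|f − 522.1| = 4, so the piano string was at either 518.1 Hz or 526.1 Hz.
Higher tension means higher frequency; the adjustment raises the piano string's frequency.
The beat rate fell, so the adjustment moved the piano string toward 522.1 Hz — it must have started below the reference.

518.1 Hz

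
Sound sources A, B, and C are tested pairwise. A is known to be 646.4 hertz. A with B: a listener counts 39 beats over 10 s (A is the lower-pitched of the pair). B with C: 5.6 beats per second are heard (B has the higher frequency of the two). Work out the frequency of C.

A–B: Beat frequency = 39/10 = 3.9 Hz.
B is above A, so f_B = 646.4 + 3.9 = 650.3 Hz.
C is below B, so f_C = 650.3 − 5.6 = 644.7 Hz.

644.7 Hz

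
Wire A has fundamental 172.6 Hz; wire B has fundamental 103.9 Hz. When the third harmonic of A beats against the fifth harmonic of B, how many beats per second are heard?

1.7 Hz

Third harmonic of the first: 3·172.6 = 517.8 Hz.
Fifth harmonic of the second: 5·103.9 = 519.5 Hz.
f_beat = |517.8 − 519.5| = 1.7 Hz.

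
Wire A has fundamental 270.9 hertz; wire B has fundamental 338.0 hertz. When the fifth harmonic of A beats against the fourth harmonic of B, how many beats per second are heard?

2.5 Hz

Fifth harmonic of the first: 5·270.9 = 1354.5 Hz.
Fourth harmonic of the second: 4·338.0 = 1352.0 Hz.
f_beat = |1354.5 − 1352.0| = 2.5 Hz.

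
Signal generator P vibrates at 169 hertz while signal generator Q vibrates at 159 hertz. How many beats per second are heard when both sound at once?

10 Hz

f_beat = |f₁ − f₂|.
|169 − 159| = 10 Hz.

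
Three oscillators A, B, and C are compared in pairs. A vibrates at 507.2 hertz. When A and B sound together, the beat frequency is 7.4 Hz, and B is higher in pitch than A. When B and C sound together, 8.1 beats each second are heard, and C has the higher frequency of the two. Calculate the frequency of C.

522.7 Hz

B is above A, so f_B = 507.2 + 7.4 = 514.6 Hz.
C is above B, so f_C = 514.6 + 8.1 = 522.7 Hz.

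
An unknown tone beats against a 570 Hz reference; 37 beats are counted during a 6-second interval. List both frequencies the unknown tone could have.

Beat frequency = 37/6 = 6.1667 Hz.
|f − 570| = 6.1667, so f = 570 ± 6.1667.

563.8333 Hz or 576.1667 Hz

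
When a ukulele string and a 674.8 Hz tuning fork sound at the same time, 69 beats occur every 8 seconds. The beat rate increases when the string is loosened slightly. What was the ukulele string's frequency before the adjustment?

Beat frequency = 69/8 = 8.625 Hz.
|f − 674.8| = 8.625, so the ukulele string was at either 666.175 Hz or 683.425 Hz.
Reducing tension lowers a string's frequency; the adjustment lowers the ukulele string's frequency.
The beat rate rose, so the adjustment moved the ukulele string further from 674.8 Hz — it was already below the reference.

666.175 Hz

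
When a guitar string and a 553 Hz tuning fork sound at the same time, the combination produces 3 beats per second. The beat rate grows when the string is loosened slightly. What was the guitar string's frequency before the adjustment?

550 Hz

|f − 553| = 3, so the guitar string was at either 550 Hz or 556 Hz.
Reducing tension lowers a string's frequency; the adjustment lowers the guitar string's frequency.
The beat rate rose, so the adjustment moved the guitar string further from 553 Hz — it was already below the reference.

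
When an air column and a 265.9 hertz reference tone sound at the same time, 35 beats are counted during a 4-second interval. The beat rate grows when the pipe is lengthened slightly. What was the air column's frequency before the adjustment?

Beat frequency = 35/4 = 8.75 Hz.
|f − 265.9| = 8.75, so the air column was at either 257.15 Hz or 274.65 Hz.
A longer pipe has a lower fundamental; the adjustment lowers the air column's frequency.
The beat rate rose, so the adjustment moved the air column further from 265.9 Hz — it was already below the reference.

257.15 Hz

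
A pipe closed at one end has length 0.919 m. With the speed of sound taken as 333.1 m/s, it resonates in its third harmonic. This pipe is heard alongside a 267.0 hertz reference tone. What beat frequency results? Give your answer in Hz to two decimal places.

Closed pipe (odd harmonics): f_n = n·v/(4L) = 3·333.1/(4·0.919) = 271.8444 Hz.
f_beat = |271.8444 − 267.0| = 4.84 Hz.

4.84 Hz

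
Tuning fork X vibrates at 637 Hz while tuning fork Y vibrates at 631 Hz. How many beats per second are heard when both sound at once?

6 Hz

f_beat = |f₁ − f₂|.
|637 − 631| = 6 Hz.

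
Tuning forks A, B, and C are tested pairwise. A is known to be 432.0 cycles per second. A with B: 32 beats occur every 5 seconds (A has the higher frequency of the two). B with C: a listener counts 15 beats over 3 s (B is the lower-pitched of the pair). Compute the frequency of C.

A–B: Beat frequency = 32/5 = 6.4 Hz.
B is below A, so f_B = 432.0 − 6.4 = 425.6 Hz.
B–C: Beat frequency = 15/3 = 5 Hz.
C is above B, so f_C = 425.6 + 5 = 430.6 Hz.

430.6 Hz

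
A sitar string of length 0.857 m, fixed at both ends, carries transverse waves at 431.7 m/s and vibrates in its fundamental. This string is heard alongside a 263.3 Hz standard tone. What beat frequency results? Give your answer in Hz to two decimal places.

For a string fixed at both ends, f_n = n·v/(2L) = 1·431.7/(2·0.857) = 251.8670 Hz.
f_beat = |251.8670 − 263.3| = 11.43 Hz.

11.43 Hz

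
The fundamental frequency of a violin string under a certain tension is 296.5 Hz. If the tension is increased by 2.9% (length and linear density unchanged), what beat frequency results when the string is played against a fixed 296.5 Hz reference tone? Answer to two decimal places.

For a string, f ∝ √T, so the new frequency is 296.5·√1.029 = 300.7685 Hz.
f_beat = |300.7685 − 296.5| = 4.27 Hz.

4.27 Hz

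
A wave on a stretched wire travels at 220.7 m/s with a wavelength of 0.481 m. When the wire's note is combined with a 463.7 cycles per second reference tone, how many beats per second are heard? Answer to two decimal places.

4.86 Hz

Source frequency f = v/λ = 220.7/0.481 = 458.8358 Hz.
f_beat = |458.8358 − 463.7| = 4.86 Hz.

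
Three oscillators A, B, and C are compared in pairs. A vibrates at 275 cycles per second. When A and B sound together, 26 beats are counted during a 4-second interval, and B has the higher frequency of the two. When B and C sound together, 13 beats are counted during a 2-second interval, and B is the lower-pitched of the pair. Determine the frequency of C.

288 Hz

A–B: Beat frequency = 26/4 = 6.5 Hz.
B is above A, so f_B = 275 + 6.5 = 281.5 Hz.
B–C: Beat frequency = 13/2 = 6.5 Hz.
C is above B, so f_C = 281.5 + 6.5 = 288 Hz.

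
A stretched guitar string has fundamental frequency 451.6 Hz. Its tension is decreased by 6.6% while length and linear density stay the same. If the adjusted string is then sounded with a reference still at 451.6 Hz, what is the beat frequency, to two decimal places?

15.16 Hz

For a string, f ∝ √T, so the new frequency is 451.6·√0.934 = 436.4428 Hz.
f_beat = |436.4428 − 451.6| = 15.16 Hz.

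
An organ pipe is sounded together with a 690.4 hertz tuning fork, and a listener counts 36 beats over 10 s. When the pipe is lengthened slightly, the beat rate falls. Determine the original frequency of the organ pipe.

694 Hz

Beat frequency = 36/10 = 3.6 Hz.
|f − 690.4| = 3.6, so the organ pipe was at either 686.8 Hz or 694 Hz.
A longer pipe has a lower fundamental; the adjustment lowers the organ pipe's frequency.
The beat rate fell, so the adjustment moved the organ pipe toward 690.4 Hz — it must have started above the reference.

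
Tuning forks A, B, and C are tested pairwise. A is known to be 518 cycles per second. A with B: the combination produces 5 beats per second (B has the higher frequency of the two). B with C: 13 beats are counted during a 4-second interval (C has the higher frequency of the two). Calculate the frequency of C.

B is above A, so f_B = 518 + 5 = 523 Hz.
B–C: Beat frequency = 13/4 = 3.25 Hz.
C is above B, so f_C = 523 + 3.25 = 526.25 Hz.

526.25 Hz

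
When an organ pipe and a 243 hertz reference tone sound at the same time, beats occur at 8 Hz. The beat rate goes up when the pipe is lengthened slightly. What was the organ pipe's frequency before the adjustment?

|f − 243| = 8, so the organ pipe was at either 235 Hz or 251 Hz.
A longer pipe has a lower fundamental; the adjustment lowers the organ pipe's frequency.
The beat rate rose, so the adjustment moved the organ pipe further from 243 Hz — it was already below the reference.

235 Hz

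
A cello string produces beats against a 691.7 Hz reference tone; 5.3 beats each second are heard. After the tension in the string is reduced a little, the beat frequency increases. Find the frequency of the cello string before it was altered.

686.4 Hz

|f − 691.7| = 5.3, so the cello string was at either 686.4 Hz or 697 Hz.
Lower tension means lower frequency; the adjustment lowers the cello string's frequency.
The beat rate rose, so the adjustment moved the cello string further from 691.7 Hz — it was already below the reference.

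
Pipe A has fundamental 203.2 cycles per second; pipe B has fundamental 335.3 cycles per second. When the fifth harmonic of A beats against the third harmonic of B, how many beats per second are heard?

10.1 Hz

Fifth harmonic of the first: 5·203.2 = 1016.0 Hz.
Third harmonic of the second: 3·335.3 = 1005.9 Hz.
f_beat = |1016.0 − 1005.9| = 10.1 Hz.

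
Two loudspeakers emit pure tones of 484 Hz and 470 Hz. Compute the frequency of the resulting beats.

f_beat = |f₁ − f₂|.
|484 − 470| = 14 Hz.

14 Hz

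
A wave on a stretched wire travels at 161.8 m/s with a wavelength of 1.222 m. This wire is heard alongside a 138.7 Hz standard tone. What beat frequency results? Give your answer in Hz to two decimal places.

6.29 Hz

Source frequency f = v/λ = 161.8/1.222 = 132.4059 Hz.
f_beat = |132.4059 − 138.7| = 6.29 Hz.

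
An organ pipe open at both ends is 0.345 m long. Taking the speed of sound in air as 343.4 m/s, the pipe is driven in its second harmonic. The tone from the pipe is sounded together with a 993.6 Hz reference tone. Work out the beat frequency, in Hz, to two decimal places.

1.76 Hz

Open pipe: f_n = n·v/(2L) = 2·343.4/(2·0.345) = 995.3623 Hz.
f_beat = |995.3623 − 993.6| = 1.76 Hz.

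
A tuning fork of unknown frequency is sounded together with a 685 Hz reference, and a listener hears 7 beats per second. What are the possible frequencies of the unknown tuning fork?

|f − 685| = 7, so f = 685 ± 7.

678 Hz or 692 Hz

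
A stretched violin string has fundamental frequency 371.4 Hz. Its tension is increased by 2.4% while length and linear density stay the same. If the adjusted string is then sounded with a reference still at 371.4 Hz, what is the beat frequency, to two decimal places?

For a string, f ∝ √T, so the new frequency is 371.4·√1.024 = 375.8304 Hz.
f_beat = |375.8304 − 371.4| = 4.43 Hz.

4.43 Hz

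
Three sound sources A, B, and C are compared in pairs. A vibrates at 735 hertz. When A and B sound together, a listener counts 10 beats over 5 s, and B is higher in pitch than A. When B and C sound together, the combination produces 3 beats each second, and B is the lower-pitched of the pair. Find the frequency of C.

740 Hz

A–B: Beat frequency = 10/5 = 2 Hz.
B is above A, so f_B = 735 + 2 = 737 Hz.
C is above B, so f_C = 737 + 3 = 740 Hz.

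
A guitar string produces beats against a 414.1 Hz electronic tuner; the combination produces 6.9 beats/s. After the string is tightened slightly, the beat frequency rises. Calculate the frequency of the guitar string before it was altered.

|f − 414.1| = 6.9, so the guitar string was at either 407.2 Hz or 421 Hz.
Increasing tension raises a string's frequency; the adjustment raises the guitar string's frequency.
The beat rate rose, so the adjustment moved the guitar string further from 414.1 Hz — it was already above the reference.

421 Hz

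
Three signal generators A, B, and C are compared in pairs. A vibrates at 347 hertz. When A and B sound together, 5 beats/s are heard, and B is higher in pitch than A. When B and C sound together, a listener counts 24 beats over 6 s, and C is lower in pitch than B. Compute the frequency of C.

B is above A, so f_B = 347 + 5 = 352 Hz.
B–C: Beat frequency = 24/6 = 4 Hz.
C is below B, so f_C = 352 − 4 = 348 Hz.

348 Hz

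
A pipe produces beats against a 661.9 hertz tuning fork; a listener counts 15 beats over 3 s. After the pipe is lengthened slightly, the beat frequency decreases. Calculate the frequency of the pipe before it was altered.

666.9 Hz

Beat frequency = 15/3 = 5 Hz.
|f − 661.9| = 5, so the pipe was at either 656.9 Hz or 666.9 Hz.
A longer pipe has a lower fundamental; the adjustment lowers the pipe's frequency.
The beat rate fell, so the adjustment moved the pipe toward 661.9 Hz — it must have started above the reference.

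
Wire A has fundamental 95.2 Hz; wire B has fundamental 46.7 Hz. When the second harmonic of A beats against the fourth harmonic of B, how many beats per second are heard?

3.6 Hz

Second harmonic of the first: 2·95.2 = 190.4 Hz.
Fourth harmonic of the second: 4·46.7 = 186.8 Hz.
f_beat = |190.4 − 186.8| = 3.6 Hz.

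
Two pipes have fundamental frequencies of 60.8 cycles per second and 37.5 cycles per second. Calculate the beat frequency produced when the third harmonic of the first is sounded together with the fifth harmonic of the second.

5.1 Hz

Third harmonic of the first: 3·60.8 = 182.4 Hz.
Fifth harmonic of the second: 5·37.5 = 187.5 Hz.
f_beat = |182.4 − 187.5| = 5.1 Hz.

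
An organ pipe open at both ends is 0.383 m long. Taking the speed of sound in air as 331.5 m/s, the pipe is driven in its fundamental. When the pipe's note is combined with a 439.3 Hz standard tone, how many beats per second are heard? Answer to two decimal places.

Open pipe: f_n = n·v/(2L) = 1·331.5/(2·0.383) = 432.7676 Hz.
f_beat = |432.7676 − 439.3| = 6.53 Hz.

6.53 Hz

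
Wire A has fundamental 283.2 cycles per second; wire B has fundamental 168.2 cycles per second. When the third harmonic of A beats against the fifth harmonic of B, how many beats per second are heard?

8.6 Hz

Third harmonic of the first: 3·283.2 = 849.6 Hz.
Fifth harmonic of the second: 5·168.2 = 841.0 Hz.
f_beat = |849.6 − 841.0| = 8.6 Hz.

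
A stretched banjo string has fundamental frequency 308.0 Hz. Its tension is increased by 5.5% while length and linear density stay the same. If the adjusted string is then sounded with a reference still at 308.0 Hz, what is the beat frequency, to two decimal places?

8.36 Hz

For a string, f ∝ √T, so the new frequency is 308.0·√1.055 = 316.3566 Hz.
f_beat = |316.3566 − 308.0| = 8.36 Hz.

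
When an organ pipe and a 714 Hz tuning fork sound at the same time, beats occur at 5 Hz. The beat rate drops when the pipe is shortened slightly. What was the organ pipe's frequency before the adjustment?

709 Hz

|f − 714| = 5, so the organ pipe was at either 709 Hz or 719 Hz.
A shorter pipe has a higher fundamental; the adjustment raises the organ pipe's frequency.
The beat rate fell, so the adjustment moved the organ pipe toward 714 Hz — it must have started below the reference.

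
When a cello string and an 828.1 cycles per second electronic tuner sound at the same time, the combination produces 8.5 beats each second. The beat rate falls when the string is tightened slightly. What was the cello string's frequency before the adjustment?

819.6 Hz

|f − 828.1| = 8.5, so the cello string was at either 819.6 Hz or 836.6 Hz.
Increasing tension raises a string's frequency; the adjustment raises the cello string's frequency.
The beat rate fell, so the adjustment moved the cello string toward 828.1 Hz — it must have started below the reference.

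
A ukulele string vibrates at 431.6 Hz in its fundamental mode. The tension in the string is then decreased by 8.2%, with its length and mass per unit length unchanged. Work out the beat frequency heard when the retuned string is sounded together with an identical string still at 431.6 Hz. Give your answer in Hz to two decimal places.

18.07 Hz

For a string, f ∝ √T, so the new frequency is 431.6·√0.918 = 413.5260 Hz.
f_beat = |413.5260 − 431.6| = 18.07 Hz.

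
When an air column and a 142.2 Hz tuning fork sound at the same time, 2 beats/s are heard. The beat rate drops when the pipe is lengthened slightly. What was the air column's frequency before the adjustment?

|f − 142.2| = 2, so the air column was at either 140.2 Hz or 144.2 Hz.
A longer pipe has a lower fundamental; the adjustment lowers the air column's frequency.
The beat rate fell, so the adjustment moved the air column toward 142.2 Hz — it must have started above the reference.

144.2 Hz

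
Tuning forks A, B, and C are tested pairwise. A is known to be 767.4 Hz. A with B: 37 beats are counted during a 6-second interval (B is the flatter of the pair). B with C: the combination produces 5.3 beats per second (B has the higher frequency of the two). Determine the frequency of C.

755.9333 Hz

A–B: Beat frequency = 37/6 = 6.1667 Hz.
B is below A, so f_B = 767.4 − 6.1667 = 761.2333 Hz.
C is below B, so f_C = 761.2333 − 5.3 = 755.9333 Hz.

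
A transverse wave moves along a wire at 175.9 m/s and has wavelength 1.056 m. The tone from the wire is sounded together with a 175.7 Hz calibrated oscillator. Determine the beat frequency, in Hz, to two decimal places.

Source frequency f = v/λ = 175.9/1.056 = 166.5720 Hz.
f_beat = |166.5720 − 175.7| = 9.13 Hz.

9.13 Hz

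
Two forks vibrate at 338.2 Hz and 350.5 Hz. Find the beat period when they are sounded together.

0.081 s

f_beat = |338.2 − 350.5| = 12.3 Hz.
Beat period T = 1 / f_beat = 1 / 12.3 s.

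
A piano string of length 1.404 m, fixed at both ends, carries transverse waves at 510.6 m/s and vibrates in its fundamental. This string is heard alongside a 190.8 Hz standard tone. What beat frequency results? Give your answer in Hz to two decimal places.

For a string fixed at both ends, f_n = n·v/(2L) = 1·510.6/(2·1.404) = 181.8376 Hz.
f_beat = |181.8376 − 190.8| = 8.96 Hz.

8.96 Hz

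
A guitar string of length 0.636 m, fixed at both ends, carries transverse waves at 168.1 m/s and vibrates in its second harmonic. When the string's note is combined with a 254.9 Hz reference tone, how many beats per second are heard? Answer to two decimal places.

For a string fixed at both ends, f_n = n·v/(2L) = 2·168.1/(2·0.636) = 264.3082 Hz.
f_beat = |264.3082 − 254.9| = 9.41 Hz.

9.41 Hz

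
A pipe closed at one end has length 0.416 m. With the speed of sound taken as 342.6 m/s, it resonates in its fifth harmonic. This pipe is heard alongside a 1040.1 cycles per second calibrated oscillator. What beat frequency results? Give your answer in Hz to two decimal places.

10.65 Hz

Closed pipe (odd harmonics): f_n = n·v/(4L) = 5·342.6/(4·0.416) = 1029.4471 Hz.
f_beat = |1029.4471 − 1040.1| = 10.65 Hz.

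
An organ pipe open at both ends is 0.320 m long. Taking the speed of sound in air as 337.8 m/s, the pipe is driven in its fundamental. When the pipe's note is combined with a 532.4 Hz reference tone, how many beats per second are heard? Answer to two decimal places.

Open pipe: f_n = n·v/(2L) = 1·337.8/(2·0.320) = 527.8125 Hz.
f_beat = |527.8125 − 532.4| = 4.59 Hz.

4.59 Hz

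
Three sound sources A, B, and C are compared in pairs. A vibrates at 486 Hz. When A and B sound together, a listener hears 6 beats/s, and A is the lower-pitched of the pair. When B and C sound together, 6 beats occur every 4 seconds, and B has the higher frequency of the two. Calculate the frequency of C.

490.5 Hz

B is above A, so f_B = 486 + 6 = 492 Hz.
B–C: Beat frequency = 6/4 = 1.5 Hz.
C is below B, so f_C = 492 − 1.5 = 490.5 Hz.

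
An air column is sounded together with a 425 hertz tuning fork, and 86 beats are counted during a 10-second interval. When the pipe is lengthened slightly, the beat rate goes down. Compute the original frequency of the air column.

Beat frequency = 86/10 = 8.6 Hz.
|f − 425| = 8.6, so the air column was at either 416.4 Hz or 433.6 Hz.
A longer pipe has a lower fundamental; the adjustment lowers the air column's frequency.
The beat rate fell, so the adjustment moved the air column toward 425 Hz — it must have started above the reference.

433.6 Hz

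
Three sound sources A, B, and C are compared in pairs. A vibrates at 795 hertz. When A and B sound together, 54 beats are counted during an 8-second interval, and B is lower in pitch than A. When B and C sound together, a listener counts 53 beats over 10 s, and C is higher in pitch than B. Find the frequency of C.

A–B: Beat frequency = 54/8 = 6.75 Hz.
B is below A, so f_B = 795 − 6.75 = 788.25 Hz.
B–C: Beat frequency = 53/10 = 5.3 Hz.
C is above B, so f_C = 788.25 + 5.3 = 793.55 Hz.

793.55 Hz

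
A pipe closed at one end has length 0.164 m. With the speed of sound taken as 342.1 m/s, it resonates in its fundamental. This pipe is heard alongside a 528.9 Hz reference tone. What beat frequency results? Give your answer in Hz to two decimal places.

Closed pipe (odd harmonics): f_n = n·v/(4L) = 1·342.1/(4·0.164) = 521.4939 Hz.
f_beat = |521.4939 − 528.9| = 7.41 Hz.

7.41 Hz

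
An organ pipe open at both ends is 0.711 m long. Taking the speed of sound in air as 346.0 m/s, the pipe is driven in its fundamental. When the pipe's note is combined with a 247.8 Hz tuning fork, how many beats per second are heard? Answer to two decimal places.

Open pipe: f_n = n·v/(2L) = 1·346.0/(2·0.711) = 243.3193 Hz.
f_beat = |243.3193 − 247.8| = 4.48 Hz.

4.48 Hz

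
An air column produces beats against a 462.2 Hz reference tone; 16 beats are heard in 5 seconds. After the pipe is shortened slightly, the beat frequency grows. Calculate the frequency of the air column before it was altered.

465.4 Hz

Beat frequency = 16/5 = 3.2 Hz.
|f − 462.2| = 3.2, so the air column was at either 459 Hz or 465.4 Hz.
A shorter pipe has a higher fundamental; the adjustment raises the air column's frequency.
The beat rate rose, so the adjustment moved the air column further from 462.2 Hz — it was already above the reference.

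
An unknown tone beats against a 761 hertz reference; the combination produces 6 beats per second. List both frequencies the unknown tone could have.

|f − 761| = 6, so f = 761 ± 6.

755 Hz or 767 Hz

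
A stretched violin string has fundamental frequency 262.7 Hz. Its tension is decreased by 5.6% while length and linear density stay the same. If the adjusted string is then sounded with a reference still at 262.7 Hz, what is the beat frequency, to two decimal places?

7.46 Hz

For a string, f ∝ √T, so the new frequency is 262.7·√0.944 = 255.2384 Hz.
f_beat = |255.2384 − 262.7| = 7.46 Hz.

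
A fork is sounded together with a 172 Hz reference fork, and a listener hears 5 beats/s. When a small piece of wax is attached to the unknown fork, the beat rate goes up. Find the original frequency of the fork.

|f − 172| = 5, so the fork was at either 167 Hz or 177 Hz.
Loading a fork with wax lowers its frequency; the adjustment lowers the fork's frequency.
The beat rate rose, so the adjustment moved the fork further from 172 Hz — it was already below the reference.

167 Hz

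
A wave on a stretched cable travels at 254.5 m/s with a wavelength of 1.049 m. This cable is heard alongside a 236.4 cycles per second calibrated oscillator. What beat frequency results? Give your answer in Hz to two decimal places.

6.21 Hz

Source frequency f = v/λ = 254.5/1.049 = 242.6120 Hz.
f_beat = |242.6120 − 236.4| = 6.21 Hz.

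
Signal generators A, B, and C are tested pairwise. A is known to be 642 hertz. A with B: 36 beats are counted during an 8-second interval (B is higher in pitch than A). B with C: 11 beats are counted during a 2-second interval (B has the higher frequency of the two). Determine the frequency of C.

641 Hz

A–B: Beat frequency = 36/8 = 4.5 Hz.
B is above A, so f_B = 642 + 4.5 = 646.5 Hz.
B–C: Beat frequency = 11/2 = 5.5 Hz.
C is below B, so f_C = 646.5 − 5.5 = 641 Hz.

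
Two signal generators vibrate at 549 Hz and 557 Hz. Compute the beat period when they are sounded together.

0.125 s

f_beat = |549 − 557| = 8 Hz.
Beat period T = 1 / f_beat = 1 / 8 s.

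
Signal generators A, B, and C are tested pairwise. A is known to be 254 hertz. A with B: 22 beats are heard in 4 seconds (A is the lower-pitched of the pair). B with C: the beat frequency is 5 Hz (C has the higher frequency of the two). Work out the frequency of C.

264.5 Hz

A–B: Beat frequency = 22/4 = 5.5 Hz.
B is above A, so f_B = 254 + 5.5 = 259.5 Hz.
C is above B, so f_C = 259.5 + 5 = 264.5 Hz.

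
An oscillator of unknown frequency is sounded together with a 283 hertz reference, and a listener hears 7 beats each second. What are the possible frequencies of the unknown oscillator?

276 Hz or 290 Hz

|f − 283| = 7, so f = 283 ± 7.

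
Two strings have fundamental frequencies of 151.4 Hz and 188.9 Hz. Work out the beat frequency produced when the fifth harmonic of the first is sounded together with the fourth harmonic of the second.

1.4 Hz

Fifth harmonic of the first: 5·151.4 = 757.0 Hz.
Fourth harmonic of the second: 4·188.9 = 755.6 Hz.
f_beat = |757.0 − 755.6| = 1.4 Hz.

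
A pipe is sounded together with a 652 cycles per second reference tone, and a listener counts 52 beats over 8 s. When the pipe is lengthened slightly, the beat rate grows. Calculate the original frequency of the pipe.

Beat frequency = 52/8 = 6.5 Hz.
|f − 652| = 6.5, so the pipe was at either 645.5 Hz or 658.5 Hz.
A longer pipe has a lower fundamental; the adjustment lowers the pipe's frequency.
The beat rate rose, so the adjustment moved the pipe further from 652 Hz — it was already below the reference.

645.5 Hz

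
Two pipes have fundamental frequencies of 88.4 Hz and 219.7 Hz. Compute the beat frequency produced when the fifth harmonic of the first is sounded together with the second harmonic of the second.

Fifth harmonic of the first: 5·88.4 = 442.0 Hz.
Second harmonic of the second: 2·219.7 = 439.4 Hz.
f_beat = |442.0 − 439.4| = 2.6 Hz.

2.6 Hz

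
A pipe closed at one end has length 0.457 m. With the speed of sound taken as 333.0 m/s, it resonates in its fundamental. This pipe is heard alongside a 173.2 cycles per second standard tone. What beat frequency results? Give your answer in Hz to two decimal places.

8.97 Hz

Closed pipe (odd harmonics): f_n = n·v/(4L) = 1·333.0/(4·0.457) = 182.1663 Hz.
f_beat = |182.1663 − 173.2| = 8.97 Hz.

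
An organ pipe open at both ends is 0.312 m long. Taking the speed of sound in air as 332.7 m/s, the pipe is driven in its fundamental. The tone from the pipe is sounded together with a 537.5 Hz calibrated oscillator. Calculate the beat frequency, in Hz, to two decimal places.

Open pipe: f_n = n·v/(2L) = 1·332.7/(2·0.312) = 533.1731 Hz.
f_beat = |533.1731 − 537.5| = 4.33 Hz.

4.33 Hz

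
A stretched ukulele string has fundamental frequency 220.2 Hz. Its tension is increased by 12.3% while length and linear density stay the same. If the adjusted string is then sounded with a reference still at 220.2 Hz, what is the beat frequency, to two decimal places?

For a string, f ∝ √T, so the new frequency is 220.2·√1.123 = 233.3497 Hz.
f_beat = |233.3497 − 220.2| = 13.15 Hz.

13.15 Hz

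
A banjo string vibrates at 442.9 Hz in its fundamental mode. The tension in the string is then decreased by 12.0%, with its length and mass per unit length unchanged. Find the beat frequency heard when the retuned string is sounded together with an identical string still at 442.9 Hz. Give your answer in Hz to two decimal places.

27.42 Hz

For a string, f ∝ √T, so the new frequency is 442.9·√0.880 = 415.4770 Hz.
f_beat = |415.4770 − 442.9| = 27.42 Hz.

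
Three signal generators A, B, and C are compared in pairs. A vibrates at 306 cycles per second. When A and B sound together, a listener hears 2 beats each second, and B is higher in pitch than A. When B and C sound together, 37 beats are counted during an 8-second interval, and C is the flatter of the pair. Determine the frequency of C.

303.375 Hz

B is above A, so f_B = 306 + 2 = 308 Hz.
B–C: Beat frequency = 37/8 = 4.625 Hz.
C is below B, so f_C = 308 − 4.625 = 303.375 Hz.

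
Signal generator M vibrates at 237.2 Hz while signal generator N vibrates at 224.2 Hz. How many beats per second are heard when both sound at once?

f_beat = |f₁ − f₂|.
|237.2 − 224.2| = 13 Hz.

13 Hz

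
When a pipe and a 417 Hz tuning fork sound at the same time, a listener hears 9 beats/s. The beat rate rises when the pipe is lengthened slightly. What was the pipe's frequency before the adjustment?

|f − 417| = 9, so the pipe was at either 408 Hz or 426 Hz.
A longer pipe has a lower fundamental; the adjustment lowers the pipe's frequency.
The beat rate rose, so the adjustment moved the pipe further from 417 Hz — it was already below the reference.

408 Hz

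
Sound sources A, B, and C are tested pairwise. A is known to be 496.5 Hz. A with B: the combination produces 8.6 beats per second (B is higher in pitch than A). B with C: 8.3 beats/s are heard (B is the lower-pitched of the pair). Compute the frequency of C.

B is above A, so f_B = 496.5 + 8.6 = 505.1 Hz.
C is above B, so f_C = 505.1 + 8.3 = 513.4 Hz.

513.4 Hz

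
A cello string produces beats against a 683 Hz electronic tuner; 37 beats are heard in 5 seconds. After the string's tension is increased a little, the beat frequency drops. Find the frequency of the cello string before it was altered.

675.6 Hz

Beat frequency = 37/5 = 7.4 Hz.
|f − 683| = 7.4, so the cello string was at either 675.6 Hz or 690.4 Hz.
Higher tension means higher frequency; the adjustment raises the cello string's frequency.
The beat rate fell, so the adjustment moved the cello string toward 683 Hz — it must have started below the reference.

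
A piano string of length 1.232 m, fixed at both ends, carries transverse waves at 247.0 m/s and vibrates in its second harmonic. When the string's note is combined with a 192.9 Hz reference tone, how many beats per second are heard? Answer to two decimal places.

7.59 Hz

For a string fixed at both ends, f_n = n·v/(2L) = 2·247.0/(2·1.232) = 200.4870 Hz.
f_beat = |200.4870 − 192.9| = 7.59 Hz.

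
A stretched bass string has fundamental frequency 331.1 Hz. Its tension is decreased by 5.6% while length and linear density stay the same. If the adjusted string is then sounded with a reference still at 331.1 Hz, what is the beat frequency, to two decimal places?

For a string, f ∝ √T, so the new frequency is 331.1·√0.944 = 321.6956 Hz.
f_beat = |321.6956 − 331.1| = 9.40 Hz.

9.40 Hz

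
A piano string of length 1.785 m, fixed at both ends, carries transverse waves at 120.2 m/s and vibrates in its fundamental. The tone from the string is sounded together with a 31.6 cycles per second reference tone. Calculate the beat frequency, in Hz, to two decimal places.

2.07 Hz

For a string fixed at both ends, f_n = n·v/(2L) = 1·120.2/(2·1.785) = 33.6695 Hz.
f_beat = |33.6695 − 31.6| = 2.07 Hz.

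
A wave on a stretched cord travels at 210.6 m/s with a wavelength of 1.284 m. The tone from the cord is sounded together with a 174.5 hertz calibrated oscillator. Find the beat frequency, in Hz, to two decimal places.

10.48 Hz

Source frequency f = v/λ = 210.6/1.284 = 164.0187 Hz.
f_beat = |164.0187 − 174.5| = 10.48 Hz.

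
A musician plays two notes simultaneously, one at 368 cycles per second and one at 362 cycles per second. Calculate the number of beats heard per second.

Beats arise from superposition of two nearby frequencies; the beat rate is |f₁ − f₂|.
|368 − 362| = 6 Hz.

6 Hz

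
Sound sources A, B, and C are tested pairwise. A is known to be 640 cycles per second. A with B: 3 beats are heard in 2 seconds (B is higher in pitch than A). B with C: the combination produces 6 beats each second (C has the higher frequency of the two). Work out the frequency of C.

647.5 Hz

A–B: Beat frequency = 3/2 = 1.5 Hz.
B is above A, so f_B = 640 + 1.5 = 641.5 Hz.
C is above B, so f_C = 641.5 + 6 = 647.5 Hz.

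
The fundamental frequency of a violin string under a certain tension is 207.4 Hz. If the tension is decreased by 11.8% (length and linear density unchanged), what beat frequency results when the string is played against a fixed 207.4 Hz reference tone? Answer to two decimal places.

12.62 Hz

For a string, f ∝ √T, so the new frequency is 207.4·√0.882 = 194.7794 Hz.
f_beat = |194.7794 − 207.4| = 12.62 Hz.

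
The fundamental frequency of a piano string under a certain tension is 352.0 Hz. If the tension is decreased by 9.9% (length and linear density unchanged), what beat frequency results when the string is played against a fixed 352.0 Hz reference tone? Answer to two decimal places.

For a string, f ∝ √T, so the new frequency is 352.0·√0.901 = 334.1220 Hz.
f_beat = |334.1220 − 352.0| = 17.88 Hz.

17.88 Hz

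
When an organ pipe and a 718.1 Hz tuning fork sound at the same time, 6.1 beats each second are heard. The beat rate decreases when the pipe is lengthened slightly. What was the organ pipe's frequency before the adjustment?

|f − 718.1| = 6.1, so the organ pipe was at either 712 Hz or 724.2 Hz.
A longer pipe has a lower fundamental; the adjustment lowers the organ pipe's frequency.
The beat rate fell, so the adjustment moved the organ pipe toward 718.1 Hz — it must have started above the reference.

724.2 Hz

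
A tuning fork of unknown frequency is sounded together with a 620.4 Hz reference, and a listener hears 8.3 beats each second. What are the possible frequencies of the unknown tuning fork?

612.1 Hz or 628.7 Hz

|f − 620.4| = 8.3, so f = 620.4 ± 8.3.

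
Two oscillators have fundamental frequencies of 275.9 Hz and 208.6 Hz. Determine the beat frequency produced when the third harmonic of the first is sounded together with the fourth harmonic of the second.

Third harmonic of the first: 3·275.9 = 827.7 Hz.
Fourth harmonic of the second: 4·208.6 = 834.4 Hz.
f_beat = |827.7 − 834.4| = 6.7 Hz.

6.7 Hz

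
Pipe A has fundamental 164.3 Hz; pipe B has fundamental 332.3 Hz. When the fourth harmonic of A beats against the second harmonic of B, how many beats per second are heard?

Fourth harmonic of the first: 4·164.3 = 657.2 Hz.
Second harmonic of the second: 2·332.3 = 664.6 Hz.
f_beat = |657.2 − 664.6| = 7.4 Hz.

7.4 Hz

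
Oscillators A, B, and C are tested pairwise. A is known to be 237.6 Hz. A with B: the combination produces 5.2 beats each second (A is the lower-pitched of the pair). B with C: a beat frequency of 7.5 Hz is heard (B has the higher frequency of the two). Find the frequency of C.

B is above A, so f_B = 237.6 + 5.2 = 242.8 Hz.
C is below B, so f_C = 242.8 − 7.5 = 235.3 Hz.

235.3 Hz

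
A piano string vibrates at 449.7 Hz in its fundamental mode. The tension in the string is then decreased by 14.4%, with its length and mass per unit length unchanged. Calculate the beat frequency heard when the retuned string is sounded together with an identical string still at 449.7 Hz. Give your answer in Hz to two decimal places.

33.64 Hz

For a string, f ∝ √T, so the new frequency is 449.7·√0.856 = 416.0636 Hz.
f_beat = |416.0636 − 449.7| = 33.64 Hz.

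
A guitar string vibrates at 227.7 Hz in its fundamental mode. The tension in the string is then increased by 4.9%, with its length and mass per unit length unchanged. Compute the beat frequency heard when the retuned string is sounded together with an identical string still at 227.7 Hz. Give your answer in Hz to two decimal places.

For a string, f ∝ √T, so the new frequency is 227.7·√1.049 = 233.2119 Hz.
f_beat = |233.2119 − 227.7| = 5.51 Hz.

5.51 Hz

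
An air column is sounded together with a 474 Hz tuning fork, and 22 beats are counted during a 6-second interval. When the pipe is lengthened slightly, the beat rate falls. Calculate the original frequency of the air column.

Beat frequency = 22/6 = 3.6667 Hz.
|f − 474| = 3.6667, so the air column was at either 470.3333 Hz or 477.6667 Hz.
A longer pipe has a lower fundamental; the adjustment lowers the air column's frequency.
The beat rate fell, so the adjustment moved the air column toward 474 Hz — it must have started above the reference.

477.6667 Hz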